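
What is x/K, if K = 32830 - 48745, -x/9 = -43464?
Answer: -130392/5305 ≈ -24.579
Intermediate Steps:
x = 391176 (x = -9*(-43464) = 391176)
K = -15915
x/K = 391176/(-15915) = 391176*(-1/15915) = -130392/5305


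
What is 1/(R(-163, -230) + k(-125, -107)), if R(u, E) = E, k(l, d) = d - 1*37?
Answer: -1/374 ≈ -0.0026738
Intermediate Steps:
k(l, d) = -37 + d (k(l, d) = d - 37 = -37 + d)
1/(R(-163, -230) + k(-125, -107)) = 1/(-230 + (-37 - 107)) = 1/(-230 - 144) = 1/(-374) = -1/374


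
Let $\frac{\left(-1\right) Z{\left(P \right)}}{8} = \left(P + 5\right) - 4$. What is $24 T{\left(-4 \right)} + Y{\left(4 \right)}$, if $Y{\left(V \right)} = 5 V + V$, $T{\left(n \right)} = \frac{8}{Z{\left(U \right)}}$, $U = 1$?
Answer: $12$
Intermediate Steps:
$Z{\left(P \right)} = -8 - 8 P$ ($Z{\left(P \right)} = - 8 \left(\left(P + 5\right) - 4\right) = - 8 \left(\left(5 + P\right) - 4\right) = - 8 \left(1 + P\right) = -8 - 8 P$)
$T{\left(n \right)} = - \frac{1}{2}$ ($T{\left(n \right)} = \frac{8}{-8 - 8} = \frac{8}{-16} = 8 \left(- \frac{1}{16}\right) = - \frac{1}{2}$)
$Y{\left(V \right)} = 6 V$
$24 T{\left(-4 \right)} + Y{\left(4 \right)} = 24 \left(- \frac{1}{2}\right) + 6 \cdot 4 = -12 + 24 = 12$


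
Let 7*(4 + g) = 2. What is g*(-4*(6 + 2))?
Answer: 832/7 ≈ 118.86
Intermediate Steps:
g = -26/7 (g = -4 + (⅐)*2 = -4 + 2/7 = -26/7 ≈ -3.7143)
g*(-4*(6 + 2)) = -(-104)*(6 + 2)/7 = -(-104)*8/7 = -26/7*(-32) = 832/7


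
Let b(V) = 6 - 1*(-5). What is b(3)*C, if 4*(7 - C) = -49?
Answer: 847/4 ≈ 211.75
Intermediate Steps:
C = 77/4 (C = 7 - 1/4*(-49) = 7 + 49/4 = 77/4 ≈ 19.250)
b(V) = 11 (b(V) = 6 + 5 = 11)
b(3)*C = 11*(77/4) = 847/4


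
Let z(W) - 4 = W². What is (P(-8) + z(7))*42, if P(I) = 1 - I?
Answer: 2604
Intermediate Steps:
z(W) = 4 + W²
(P(-8) + z(7))*42 = ((1 - 1*(-8)) + (4 + 7²))*42 = ((1 + 8) + (4 + 49))*42 = (9 + 53)*42 = 62*42 = 2604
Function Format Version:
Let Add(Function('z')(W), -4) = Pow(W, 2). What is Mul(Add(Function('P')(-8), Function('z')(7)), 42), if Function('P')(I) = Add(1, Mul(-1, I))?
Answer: 2604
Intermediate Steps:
Function('z')(W) = Add(4, Pow(W, 2))
Mul(Add(Function('P')(-8), Function('z')(7)), 42) = Mul(Add(Add(1, Mul(-1, -8)), Add(4, Pow(7, 2))), 42) = Mul(Add(Add(1, 8), Add(4, 49)), 42) = Mul(Add(9, 53), 42) = Mul(62, 42) = 2604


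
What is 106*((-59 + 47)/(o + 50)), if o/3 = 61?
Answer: -1272/233 ≈ -5.4592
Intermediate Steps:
o = 183 (o = 3*61 = 183)
106*((-59 + 47)/(o + 50)) = 106*((-59 + 47)/(183 + 50)) = 106*(-12/233) = -1272/233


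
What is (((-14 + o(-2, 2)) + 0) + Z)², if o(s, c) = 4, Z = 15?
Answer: 25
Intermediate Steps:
(((-14 + o(-2, 2)) + 0) + Z)² = (((-14 + 4) + 0) + 15)² = ((-10 + 0) + 15)² = (-10 + 15)² = 5² = 25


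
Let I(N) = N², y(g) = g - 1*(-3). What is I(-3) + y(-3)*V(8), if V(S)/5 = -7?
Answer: 9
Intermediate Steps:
y(g) = 3 + g (y(g) = g + 3 = 3 + g)
V(S) = -35 (V(S) = 5*(-7) = -35)
I(-3) + y(-3)*V(8) = (-3)² + (3 - 3)*(-35) = 9 + 0*(-35) = 9 + 0 = 9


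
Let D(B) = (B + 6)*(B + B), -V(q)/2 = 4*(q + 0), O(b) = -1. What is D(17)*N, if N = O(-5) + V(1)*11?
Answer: -69598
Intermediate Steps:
V(q) = -8*q (V(q) = -8*(q + 0) = -8*q)
N = -89 (N = -1 - 8*1*11 = -1 - 8*11 = -1 - 88 = -89)
D(B) = 2*B*(6 + B) (D(B) = (6 + B)*(2*B) = 2*B*(6 + B))
D(17)*N = (2*17*(6 + 17))*(-89) = (2*17*23)*(-89) = 782*(-89) = -69598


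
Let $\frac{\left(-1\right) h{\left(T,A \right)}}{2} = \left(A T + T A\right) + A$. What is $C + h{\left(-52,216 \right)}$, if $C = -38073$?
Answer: $6423$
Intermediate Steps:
$h{\left(T,A \right)} = - 2 A - 4 A T$ ($h{\left(T,A \right)} = - 2 \left(\left(A T + T A\right) + A\right) = - 2 \left(\left(A T + A T\right) + A\right) = - 2 \left(2 A T + A\right) = - 2 \left(A + 2 A T\right) = - 2 A - 4 A T$)
$C + h{\left(-52,216 \right)} = -38073 - 432 \left(1 + 2 \left(-52\right)\right) = -38073 - 432 \left(1 - 104\right) = -38073 - 432 \left(-103\right) = -38073 + 44496 = 6423$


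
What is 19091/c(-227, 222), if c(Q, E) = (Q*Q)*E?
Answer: 19091/11439438 ≈ 0.0016689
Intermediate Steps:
c(Q, E) = E*Q² (c(Q, E) = Q²*E = E*Q²)
19091/c(-227, 222) = 19091/((222*(-227)²)) = 19091/((222*51529)) = 19091/11439438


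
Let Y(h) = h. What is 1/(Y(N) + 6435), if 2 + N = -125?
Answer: 1/6308 ≈ 0.00015853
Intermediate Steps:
N = -127 (N = -2 - 125 = -127)
1/(Y(N) + 6435) = 1/(-127 + 6435) = 1/6308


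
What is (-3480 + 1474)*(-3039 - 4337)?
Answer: 14796256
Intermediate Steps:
(-3480 + 1474)*(-3039 - 4337) = -2006*(-7376) = 14796256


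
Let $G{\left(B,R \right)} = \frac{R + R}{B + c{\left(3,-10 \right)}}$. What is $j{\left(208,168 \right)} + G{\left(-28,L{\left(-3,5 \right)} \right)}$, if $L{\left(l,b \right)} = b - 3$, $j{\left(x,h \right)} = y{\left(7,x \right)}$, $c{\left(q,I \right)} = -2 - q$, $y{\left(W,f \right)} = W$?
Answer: $\frac{227}{33} \approx 6.8788$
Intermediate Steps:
$j{\left(x,h \right)} = 7$
$L{\left(l,b \right)} = -3 + b$ ($L{\left(l,b \right)} = b - 3 = -3 + b$)
$G{\left(B,R \right)} = \frac{2 R}{-5 + B}$ ($G{\left(B,R \right)} = \frac{R + R}{B - 5} = \frac{2 R}{B - 5} = \frac{2 R}{-5 + B}$)
$j{\left(208,168 \right)} + G{\left(-28,L{\left(-3,5 \right)} \right)} = 7 + \frac{2 \left(-3 + 5\right)}{-5 - 28} = 7 + 2 \cdot 2 \frac{1}{-33} = 7 + 2 \cdot 2 \left(- \frac{1}{33}\right) = 7 - \frac{4}{33} = \frac{227}{33}$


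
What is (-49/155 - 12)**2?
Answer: 3644281/24025 ≈ 151.69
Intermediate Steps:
(-49/155 - 12)**2 = (-1909/155)**2 = 3644281/24025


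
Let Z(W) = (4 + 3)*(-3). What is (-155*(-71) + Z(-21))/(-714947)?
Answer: -10984/714947 ≈ -0.015363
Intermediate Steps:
Z(W) = -21 (Z(W) = 7*(-3) = -21)
(-155*(-71) + Z(-21))/(-714947) = (-155*(-71) - 21)/(-714947) = (11005 - 21)*(-1/714947) = 10984*(-1/714947) = -10984/714947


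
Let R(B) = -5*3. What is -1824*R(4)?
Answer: 27360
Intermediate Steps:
R(B) = -15
-1824*R(4) = -1824*(-15) = 27360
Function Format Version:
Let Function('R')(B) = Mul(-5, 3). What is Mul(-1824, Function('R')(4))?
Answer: 27360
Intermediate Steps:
Function('R')(B) = -15
Mul(-1824, Function('R')(4)) = Mul(-1824, -15) = 27360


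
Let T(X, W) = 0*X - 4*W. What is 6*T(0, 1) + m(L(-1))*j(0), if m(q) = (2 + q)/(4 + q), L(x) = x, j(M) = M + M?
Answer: -24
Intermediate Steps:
j(M) = 2*M
T(X, W) = -4*W (T(X, W) = 0 - 4*W = -4*W)
m(q) = (2 + q)/(4 + q)
6*T(0, 1) + m(L(-1))*j(0) = 6*(-4*1) + ((2 - 1)/(4 - 1))*(2*0) = 6*(-4) + (1/3)*0 = -24 + ((1/3)*1)*0 = -24 + (1/3)*0 = -24 + 0 = -24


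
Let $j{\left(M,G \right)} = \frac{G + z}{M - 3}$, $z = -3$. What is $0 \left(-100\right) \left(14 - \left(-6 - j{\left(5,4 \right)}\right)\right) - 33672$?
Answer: $-33672$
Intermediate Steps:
$j{\left(M,G \right)} = \frac{-3 + G}{-3 + M}$ ($j{\left(M,G \right)} = \frac{G - 3}{M - 3} = \frac{-3 + G}{-3 + M}$)
$0 \left(-100\right) \left(14 - \left(-6 - j{\left(5,4 \right)}\right)\right) - 33672 = 0 \left(-100\right) \left(14 - \left(-6 - \frac{-3 + 4}{-3 + 5}\right)\right) - 33672 = 0 \left(14 - \left(-6 - \frac{1}{2} \cdot 1\right)\right) - 33672 = 0 \left(14 - \left(-6 - \frac{1}{2}\right)\right) - 33672 = 0 \left(14 - - \frac{13}{2}\right) - 33672 = 0 \left(14 + \frac{13}{2}\right) - 33672 = 0 \cdot \frac{41}{2} - 33672 = 0 - 33672 = -33672$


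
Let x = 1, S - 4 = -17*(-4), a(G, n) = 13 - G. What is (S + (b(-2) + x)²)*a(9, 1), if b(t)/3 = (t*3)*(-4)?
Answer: 21604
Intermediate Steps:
S = 72 (S = 4 - 17*(-4) = 4 + 68 = 72)
b(t) = -36*t (b(t) = 3*((t*3)*(-4)) = 3*((3*t)*(-4)) = 3*(-12*t) = -36*t)
(S + (b(-2) + x)²)*a(9, 1) = (72 + (-36*(-2) + 1)²)*(13 - 1*9) = (72 + (72 + 1)²)*(13 - 9) = (72 + 73²)*4 = (72 + 5329)*4 = 5401*4 = 21604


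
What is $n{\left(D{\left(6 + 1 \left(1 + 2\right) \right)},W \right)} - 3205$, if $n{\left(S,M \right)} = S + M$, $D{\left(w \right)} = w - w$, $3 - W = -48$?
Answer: $-3154$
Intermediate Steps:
$W = 51$ ($W = 3 - -48 = 3 + 48 = 51$)
$D{\left(w \right)} = 0$
$n{\left(S,M \right)} = M + S$
$n{\left(D{\left(6 + 1 \left(1 + 2\right) \right)},W \right)} - 3205 = \left(51 + 0\right) - 3205 = 51 - 3205 = -3154$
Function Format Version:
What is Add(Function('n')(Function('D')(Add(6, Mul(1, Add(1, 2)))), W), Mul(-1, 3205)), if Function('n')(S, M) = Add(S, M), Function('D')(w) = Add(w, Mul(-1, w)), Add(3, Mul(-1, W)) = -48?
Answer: -3154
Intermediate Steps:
W = 51 (W = Add(3, Mul(-1, -48)) = Add(3, 48) = 51)
Function('D')(w) = 0
Function('n')(S, M) = Add(M, S)
Add(Function('n')(Function('D')(Add(6, Mul(1, Add(1, 2)))), W), Mul(-1, 3205)) = Add(Add(51, 0), Mul(-1, 3205)) = Add(51, -3205) = -3154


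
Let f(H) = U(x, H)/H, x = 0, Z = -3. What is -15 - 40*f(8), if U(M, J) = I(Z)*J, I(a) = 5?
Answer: -215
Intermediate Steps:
U(M, J) = 5*J
f(H) = 5 (f(H) = (5*H)/H = 5)
-15 - 40*f(8) = -15 - 40*5 = -15 - 200 = -215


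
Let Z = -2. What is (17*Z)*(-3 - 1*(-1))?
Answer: 68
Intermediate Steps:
(17*Z)*(-3 - 1*(-1)) = (17*(-2))*(-3 - 1*(-1)) = -34*(-3 + 1) = -34*(-2) = 68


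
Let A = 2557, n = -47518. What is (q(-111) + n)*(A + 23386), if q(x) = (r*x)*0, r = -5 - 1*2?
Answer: -1232759474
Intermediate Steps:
r = -7 (r = -5 - 2 = -7)
q(x) = 0 (q(x) = -7*x*0 = 0)
(q(-111) + n)*(A + 23386) = (0 - 47518)*(2557 + 23386) = -47518*25943 = -1232759474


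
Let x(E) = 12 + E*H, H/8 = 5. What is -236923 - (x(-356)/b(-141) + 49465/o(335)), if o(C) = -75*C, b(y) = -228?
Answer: -7541997811/31825 ≈ -2.3698e+5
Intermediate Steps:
H = 40 (H = 8*5 = 40)
x(E) = 12 + 40*E (x(E) = 12 + E*40 = 12 + 40*E)
-236923 - (x(-356)/b(-141) + 49465/o(335)) = -236923 - ((12 + 40*(-356))/(-228) + 49465/((-75*335))) = -236923 - ((12 - 14240)*(-1/228) + 49465/(-25125)) = -236923 - (-14228*(-1/228) + 49465*(-1/25125)) = -236923 - (3557/57 - 9893/5025) = -236923 - 1*1923336/31825 = -236923 - 1923336/31825 = -7541997811/31825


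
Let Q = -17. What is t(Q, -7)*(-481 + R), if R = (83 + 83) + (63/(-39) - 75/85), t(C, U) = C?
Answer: 70167/13 ≈ 5397.5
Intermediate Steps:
R = 36134/221 (R = 166 + (63*(-1/39) - 75*1/85) = 166 + (-21/13 - 15/17) = 166 - 552/221 = 36134/221 ≈ 163.50)
t(Q, -7)*(-481 + R) = -17*(-481 + 36134/221) = -17*(-70167/221) = 70167/13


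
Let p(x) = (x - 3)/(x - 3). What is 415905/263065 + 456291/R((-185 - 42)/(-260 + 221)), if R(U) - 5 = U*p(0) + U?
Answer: 85120061946/3104167 ≈ 27421.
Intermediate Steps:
p(x) = 1 (p(x) = (-3 + x)/(-3 + x) = 1)
R(U) = 5 + 2*U (R(U) = 5 + (U*1 + U) = 5 + (U + U) = 5 + 2*U)
415905/263065 + 456291/R((-185 - 42)/(-260 + 221)) = 415905/263065 + 456291/(5 + 2*((-185 - 42)/(-260 + 221))) = 415905*(1/263065) + 456291/(5 + 2*(-227/(-39))) = 83181/52613 + 456291/(5 + 2*(-227*(-1/39))) = 83181/52613 + 456291/(5 + 2*(227/39)) = 83181/52613 + 456291/(5 + 454/39) = 83181/52613 + 456291/(649/39) = 83181/52613 + 456291*(39/649) = 83181/52613 + 1617759/59 = 85120061946/3104167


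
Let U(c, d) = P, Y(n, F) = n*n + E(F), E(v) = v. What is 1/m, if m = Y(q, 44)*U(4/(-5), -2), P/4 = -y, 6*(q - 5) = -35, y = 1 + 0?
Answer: -9/1609 ≈ -0.0055935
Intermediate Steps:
y = 1
q = -⅚ (q = 5 + (⅙)*(-35) = 5 - 35/6 = -⅚ ≈ -0.83333)
Y(n, F) = F + n² (Y(n, F) = n*n + F = n² + F = F + n²)
P = -4 (P = 4*(-1*1) = 4*(-1) = -4)
U(c, d) = -4
m = -1609/9 (m = (44 + (-⅚)²)*(-4) = (44 + 25/36)*(-4) = (1609/36)*(-4) = -1609/9 ≈ -178.78)
1/m = 1/(-1609/9) = -9/1609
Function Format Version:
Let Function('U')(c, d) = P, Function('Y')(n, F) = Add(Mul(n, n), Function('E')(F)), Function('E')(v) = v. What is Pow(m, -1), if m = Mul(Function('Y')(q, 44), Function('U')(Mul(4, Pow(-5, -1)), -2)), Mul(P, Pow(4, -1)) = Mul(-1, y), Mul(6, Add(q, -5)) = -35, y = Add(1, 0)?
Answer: Rational(-9, 1609) ≈ -0.0055935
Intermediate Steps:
y = 1
q = Rational(-5, 6) (q = Add(5, Mul(Rational(1, 6), -35)) = Add(5, Rational(-35, 6)) = Rational(-5, 6) ≈ -0.83333)
Function('Y')(n, F) = Add(F, Pow(n, 2)) (Function('Y')(n, F) = Add(Mul(n, n), F) = Add(Pow(n, 2), F) = Add(F, Pow(n, 2)))
P = -4 (P = Mul(4, Mul(-1, 1)) = Mul(4, -1) = -4)
Function('U')(c, d) = -4
m = Rational(-1609, 9) (m = Mul(Add(44, Pow(Rational(-5, 6), 2)), -4) = Mul(Add(44, Rational(25, 36)), -4) = Mul(Rational(1609, 36), -4) = Rational(-1609, 9) ≈ -178.78)
Pow(m, -1) = Pow(Rational(-1609, 9), -1) = Rational(-9, 1609)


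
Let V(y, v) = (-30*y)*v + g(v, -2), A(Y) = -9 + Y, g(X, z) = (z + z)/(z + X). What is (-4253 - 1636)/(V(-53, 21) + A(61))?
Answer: -37297/211798 ≈ -0.17610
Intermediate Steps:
g(X, z) = 2*z/(X + z) (g(X, z) = (2*z)/(X + z) = 2*z/(X + z))
V(y, v) = -4/(-2 + v) - 30*v*y (V(y, v) = (-30*y)*v + 2*(-2)/(v - 2) = -30*v*y + 2*(-2)/(-2 + v) = -30*v*y - 4/(-2 + v) = -4/(-2 + v) - 30*v*y)
(-4253 - 1636)/(V(-53, 21) + A(61)) = (-4253 - 1636)/(2*(-2 - 15*21*(-53)*(-2 + 21))/(-2 + 21) + (-9 + 61)) = -5889/(2*(-2 - 15*21*(-53)*19)/19 + 52) = -5889/(2*(1/19)*(-2 + 317205) + 52) = -5889/(2*(1/19)*317203 + 52) = -5889/(634406/19 + 52) = -5889/635394/19 = -5889*19/635394 = -37297/211798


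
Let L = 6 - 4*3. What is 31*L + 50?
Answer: -136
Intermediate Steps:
L = -6 (L = 6 - 12 = -6)
31*L + 50 = 31*(-6) + 50 = -186 + 50 = -136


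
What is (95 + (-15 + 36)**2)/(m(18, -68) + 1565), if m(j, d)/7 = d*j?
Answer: -536/7003 ≈ -0.076539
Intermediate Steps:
m(j, d) = 7*d*j (m(j, d) = 7*(d*j) = 7*d*j)
(95 + (-15 + 36)**2)/(m(18, -68) + 1565) = (95 + (-15 + 36)**2)/(7*(-68)*18 + 1565) = (95 + 21**2)/(-8568 + 1565) = (95 + 441)/(-7003) = 536*(-1/7003) = -536/7003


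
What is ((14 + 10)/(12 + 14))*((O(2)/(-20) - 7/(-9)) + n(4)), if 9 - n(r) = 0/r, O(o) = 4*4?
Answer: 1616/195 ≈ 8.2872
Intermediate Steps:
O(o) = 16
n(r) = 9 (n(r) = 9 - 0/r = 9 - 1*0 = 9 + 0 = 9)
((14 + 10)/(12 + 14))*((O(2)/(-20) - 7/(-9)) + n(4)) = ((14 + 10)/(12 + 14))*((16/(-20) - 7/(-9)) + 9) = (24/26)*((16*(-1/20) - 7*(-⅑)) + 9) = (24*(1/26))*((-⅘ + 7/9) + 9) = 12*(-1/45 + 9)/13 = (12/13)*(404/45) = 1616/195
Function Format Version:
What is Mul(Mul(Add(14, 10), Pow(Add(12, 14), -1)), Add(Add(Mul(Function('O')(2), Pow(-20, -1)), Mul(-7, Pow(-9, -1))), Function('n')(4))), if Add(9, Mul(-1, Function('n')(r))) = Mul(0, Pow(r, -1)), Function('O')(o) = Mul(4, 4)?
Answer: Rational(1616, 195) ≈ 8.2872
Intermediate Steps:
Function('O')(o) = 16
Function('n')(r) = 9 (Function('n')(r) = Add(9, Mul(-1, Mul(0, Pow(r, -1)))) = Add(9, Mul(-1, 0)) = Add(9, 0) = 9)
Mul(Mul(Add(14, 10), Pow(Add(12, 14), -1)), Add(Add(Mul(Function('O')(2), Pow(-20, -1)), Mul(-7, Pow(-9, -1))), Function('n')(4))) = Mul(Mul(Add(14, 10), Pow(Add(12, 14), -1)), Add(Add(Mul(16, Pow(-20, -1)), Mul(-7, Pow(-9, -1))), 9)) = Mul(Mul(24, Pow(26, -1)), Add(Add(Mul(16, Rational(-1, 20)), Mul(-7, Rational(-1, 9))), 9)) = Mul(Mul(24, Rational(1, 26)), Add(Add(Rational(-4, 5), Rational(7, 9)), 9)) = Mul(Rational(12, 13), Add(Rational(-1, 45), 9)) = Mul(Rational(12, 13), Rational(404, 45)) = Rational(1616, 195)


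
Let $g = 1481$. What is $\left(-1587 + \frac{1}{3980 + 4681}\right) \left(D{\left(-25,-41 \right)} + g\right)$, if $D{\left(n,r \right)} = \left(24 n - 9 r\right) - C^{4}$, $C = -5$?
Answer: $- \frac{8590628750}{8661} \approx -9.9188 \cdot 10^{5}$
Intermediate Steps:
$D{\left(n,r \right)} = -625 - 9 r + 24 n$ ($D{\left(n,r \right)} = \left(24 n - 9 r\right) - \left(-5\right)^{4} = \left(- 9 r + 24 n\right) - 625 = -625 - 9 r + 24 n$)
$\left(-1587 + \frac{1}{3980 + 4681}\right) \left(D{\left(-25,-41 \right)} + g\right) = \left(-1587 + \frac{1}{3980 + 4681}\right) \left(\left(-625 - -369 + 24 \left(-25\right)\right) + 1481\right) = \left(-1587 + \frac{1}{8661}\right) \left(\left(-625 + 369 - 600\right) + 1481\right) = \left(-1587 + \frac{1}{8661}\right) \left(-856 + 1481\right) = \left(- \frac{13745006}{8661}\right) 625 = - \frac{8590628750}{8661}$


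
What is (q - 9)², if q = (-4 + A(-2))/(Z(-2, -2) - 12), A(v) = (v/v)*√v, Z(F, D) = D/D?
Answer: (95 + I*√2)²/121 ≈ 74.57 + 2.2207*I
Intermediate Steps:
Z(F, D) = 1
A(v) = √v (A(v) = 1*√v = √v)
q = 4/11 - I*√2/11 (q = (-4 + √(-2))/(1 - 12) = (-4 + I*√2)/(-11) = (-4 + I*√2)*(-1/11) = 4/11 - I*√2/11 ≈ 0.36364 - 0.12856*I)
(q - 9)² = ((4/11 - I*√2/11) - 9)² = (-95/11 - I*√2/11)²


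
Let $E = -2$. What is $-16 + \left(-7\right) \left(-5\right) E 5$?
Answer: $-366$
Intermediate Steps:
$-16 + \left(-7\right) \left(-5\right) E 5 = -16 + \left(-7\right) \left(-5\right) \left(\left(-2\right) 5\right) = -16 + 35 \left(-10\right) = -16 - 350 = -366$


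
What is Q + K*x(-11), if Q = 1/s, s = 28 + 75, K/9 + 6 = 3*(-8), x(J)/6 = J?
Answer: 1835461/103 ≈ 17820.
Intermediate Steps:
x(J) = 6*J
K = -270 (K = -54 + 9*(3*(-8)) = -54 + 9*(-24) = -54 - 216 = -270)
s = 103
Q = 1/103 ≈ 0.0097087
Q + K*x(-11) = 1/103 - 1620*(-11) = 1/103 - 270*(-66) = 1/103 + 17820 = 1835461/103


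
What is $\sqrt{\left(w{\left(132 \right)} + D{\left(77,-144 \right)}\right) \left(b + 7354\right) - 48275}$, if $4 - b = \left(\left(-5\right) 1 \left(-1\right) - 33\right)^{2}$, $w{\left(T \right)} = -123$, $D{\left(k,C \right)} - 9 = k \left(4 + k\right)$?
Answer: $\sqrt{40204327} \approx 6340.7$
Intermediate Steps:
$D{\left(k,C \right)} = 9 + k \left(4 + k\right)$
$b = -780$ ($b = 4 - \left(\left(-5\right) 1 \left(-1\right) - 33\right)^{2} = 4 - \left(\left(-5\right) \left(-1\right) - 33\right)^{2} = 4 - \left(5 - 33\right)^{2} = 4 - \left(-28\right)^{2} = 4 - 784 = -780$)
$\sqrt{\left(w{\left(132 \right)} + D{\left(77,-144 \right)}\right) \left(b + 7354\right) - 48275} = \sqrt{\left(-123 + \left(9 + 77^{2} + 4 \cdot 77\right)\right) \left(-780 + 7354\right) - 48275} = \sqrt{\left(-123 + \left(9 + 5929 + 308\right)\right) 6574 - 48275} = \sqrt{\left(-123 + 6246\right) 6574 - 48275} = \sqrt{6123 \cdot 6574 - 48275} = \sqrt{40252602 - 48275} = \sqrt{40204327}$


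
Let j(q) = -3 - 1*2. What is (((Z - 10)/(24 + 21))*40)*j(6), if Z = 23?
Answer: -520/9 ≈ -57.778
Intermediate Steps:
j(q) = -5 (j(q) = -3 - 2 = -5)
(((Z - 10)/(24 + 21))*40)*j(6) = (((23 - 10)/(24 + 21))*40)*(-5) = ((13/45)*40)*(-5) = (104/9)*(-5) = -520/9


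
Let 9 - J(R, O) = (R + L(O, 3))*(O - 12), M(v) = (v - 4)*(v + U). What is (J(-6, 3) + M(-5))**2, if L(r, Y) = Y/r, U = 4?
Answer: 729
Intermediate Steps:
M(v) = (-4 + v)*(4 + v) (M(v) = (v - 4)*(v + 4) = (-4 + v)*(4 + v))
J(R, O) = 9 - (-12 + O)*(R + 3/O) (J(R, O) = 9 - (R + 3/O)*(O - 12) = 9 - (R + 3/O)*(-12 + O) = 9 - (-12 + O)*(R + 3/O))
(J(-6, 3) + M(-5))**2 = ((6 + 12*(-6) + 36/3 - 1*3*(-6)) + (-16 + (-5)**2))**2 = ((6 - 72 + 36*(1/3) + 18) + (-16 + 25))**2 = ((6 - 72 + 12 + 18) + 9)**2 = (-36 + 9)**2 = (-27)**2 = 729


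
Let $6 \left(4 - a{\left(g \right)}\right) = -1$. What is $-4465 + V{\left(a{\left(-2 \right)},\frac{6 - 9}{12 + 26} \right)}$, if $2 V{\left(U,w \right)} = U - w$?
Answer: $- \frac{254384}{57} \approx -4462.9$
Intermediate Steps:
$a{\left(g \right)} = \frac{25}{6}$ ($a{\left(g \right)} = 4 - - \frac{1}{6} = 4 + \frac{1}{6} = \frac{25}{6}$)
$V{\left(U,w \right)} = \frac{U}{2} - \frac{w}{2}$ ($V{\left(U,w \right)} = \frac{U - w}{2} = \frac{U}{2} - \frac{w}{2}$)
$-4465 + V{\left(a{\left(-2 \right)},\frac{6 - 9}{12 + 26} \right)} = -4465 + \left(\frac{1}{2} \cdot \frac{25}{6} - \frac{\left(6 - 9\right) \frac{1}{12 + 26}}{2}\right) = -4465 + \left(\frac{25}{12} - \frac{\left(-3\right) \frac{1}{38}}{2}\right) = -4465 + \left(\frac{25}{12} - - \frac{3}{76}\right) = -4465 + \left(\frac{25}{12} + \frac{3}{76}\right) = -4465 + \frac{121}{57} = - \frac{254384}{57}$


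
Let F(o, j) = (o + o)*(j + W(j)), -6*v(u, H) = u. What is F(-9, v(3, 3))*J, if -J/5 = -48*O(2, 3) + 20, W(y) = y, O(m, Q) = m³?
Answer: 32760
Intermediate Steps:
v(u, H) = -u/6
F(o, j) = 4*j*o (F(o, j) = (o + o)*(j + j) = (2*o)*(2*j) = 4*j*o)
J = 1820 (J = -5*(-48*2³ + 20) = -5*(-48*8 + 20) = -5*(-384 + 20) = -5*(-364) = 1820)
F(-9, v(3, 3))*J = (4*(-⅙*3)*(-9))*1820 = (4*(-½)*(-9))*1820 = 18*1820 = 32760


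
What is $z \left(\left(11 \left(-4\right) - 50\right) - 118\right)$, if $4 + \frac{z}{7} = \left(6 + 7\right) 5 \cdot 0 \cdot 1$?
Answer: $5936$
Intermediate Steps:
$z = -28$ ($z = -28 + 7 \left(6 + 7\right) 5 \cdot 0 \cdot 1 = -28 + 7 \cdot 13 \cdot 0 \cdot 1 = -28 + 7 \cdot 13 \cdot 0 = -28 + 7 \cdot 0 = -28 + 0 = -28$)
$z \left(\left(11 \left(-4\right) - 50\right) - 118\right) = - 28 \left(\left(11 \left(-4\right) - 50\right) - 118\right) = - 28 \left(\left(-44 - 50\right) - 118\right) = - 28 \left(-94 - 118\right) = \left(-28\right) \left(-212\right) = 5936$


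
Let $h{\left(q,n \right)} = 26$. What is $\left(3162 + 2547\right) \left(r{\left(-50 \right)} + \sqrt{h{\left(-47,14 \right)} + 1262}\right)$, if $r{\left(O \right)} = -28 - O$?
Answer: $125598 + 11418 \sqrt{322} \approx 3.3049 \cdot 10^{5}$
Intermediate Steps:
$\left(3162 + 2547\right) \left(r{\left(-50 \right)} + \sqrt{h{\left(-47,14 \right)} + 1262}\right) = \left(3162 + 2547\right) \left(\left(-28 - -50\right) + \sqrt{26 + 1262}\right) = 5709 \left(\left(-28 + 50\right) + \sqrt{1288}\right) = 5709 \left(22 + 2 \sqrt{322}\right) = 125598 + 11418 \sqrt{322}$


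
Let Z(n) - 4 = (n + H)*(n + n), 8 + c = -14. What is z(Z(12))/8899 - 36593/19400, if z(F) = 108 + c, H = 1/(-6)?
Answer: -323972707/172640600 ≈ -1.8766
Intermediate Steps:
c = -22 (c = -8 - 14 = -22)
H = -⅙ ≈ -0.16667
Z(n) = 4 + 2*n*(-⅙ + n) (Z(n) = 4 + (n - ⅙)*(n + n) = 4 + (-⅙ + n)*(2*n) = 4 + 2*n*(-⅙ + n))
z(F) = 86 (z(F) = 108 - 22 = 86)
z(Z(12))/8899 - 36593/19400 = 86/8899 - 36593/19400 = -323972707/172640600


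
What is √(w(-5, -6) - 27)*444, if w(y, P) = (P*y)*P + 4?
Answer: 444*I*√203 ≈ 6326.0*I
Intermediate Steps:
w(y, P) = 4 + y*P² (w(y, P) = y*P² + 4 = 4 + y*P²)
√(w(-5, -6) - 27)*444 = √((4 - 5*(-6)²) - 27)*444 = √((4 - 5*36) - 27)*444 = √((4 - 180) - 27)*444 = √(-176 - 27)*444 = √(-203)*444 = (I*√203)*444 = 444*I*√203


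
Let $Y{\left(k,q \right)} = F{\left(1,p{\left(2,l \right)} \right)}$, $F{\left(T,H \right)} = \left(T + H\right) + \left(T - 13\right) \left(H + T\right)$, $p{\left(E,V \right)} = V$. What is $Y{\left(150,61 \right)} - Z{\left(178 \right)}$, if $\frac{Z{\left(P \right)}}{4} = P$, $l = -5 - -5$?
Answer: $-723$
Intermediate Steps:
$l = 0$ ($l = -5 + 5 = 0$)
$F{\left(T,H \right)} = H + T + \left(-13 + T\right) \left(H + T\right)$ ($F{\left(T,H \right)} = \left(H + T\right) + \left(-13 + T\right) \left(H + T\right) = H + T + \left(-13 + T\right) \left(H + T\right)$)
$Y{\left(k,q \right)} = -11$ ($Y{\left(k,q \right)} = 1^{2} - 0 - 12 + 0 \cdot 1 = 1 + 0 - 12 + 0 = -11$)
$Z{\left(P \right)} = 4 P$
$Y{\left(150,61 \right)} - Z{\left(178 \right)} = -11 - 4 \cdot 178 = -11 - 712 = -723$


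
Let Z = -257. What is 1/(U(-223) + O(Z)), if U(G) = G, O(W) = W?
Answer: -1/480 ≈ -0.0020833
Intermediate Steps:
1/(U(-223) + O(Z)) = 1/(-223 - 257) = 1/(-480) = -1/480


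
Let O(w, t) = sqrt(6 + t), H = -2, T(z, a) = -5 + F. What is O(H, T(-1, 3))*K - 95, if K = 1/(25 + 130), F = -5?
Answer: -95 + 2*I/155 ≈ -95.0 + 0.012903*I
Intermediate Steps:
T(z, a) = -10 (T(z, a) = -5 - 5 = -10)
K = 1/155 ≈ 0.0064516
O(H, T(-1, 3))*K - 95 = sqrt(6 - 10)*(1/155) - 95 = sqrt(-4)*(1/155) - 95 = (2*I)*(1/155) - 95 = 2*I/155 - 95 = -95 + 2*I/155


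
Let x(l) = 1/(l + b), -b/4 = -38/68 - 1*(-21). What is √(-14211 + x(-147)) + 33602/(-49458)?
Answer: -16801/24729 + 2*I*√53732947961/3889 ≈ -0.67941 + 119.21*I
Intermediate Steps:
b = -1390/17 (b = -4*(-38/68 - 1*(-21)) = -4*(-38*1/68 + 21) = -4*(-19/34 + 21) = -4*695/34 = -1390/17 ≈ -81.765)
x(l) = 1/(-1390/17 + l) (x(l) = 1/(l - 1390/17) = 1/(-1390/17 + l))
√(-14211 + x(-147)) + 33602/(-49458) = √(-14211 + 17/(-1390 + 17*(-147))) + 33602/(-49458) = √(-14211 + 17/(-1390 - 2499)) + 33602*(-1/49458) = √(-14211 + 17/(-3889)) - 16801/24729 = √(-14211 + 17*(-1/3889)) - 16801/24729 = √(-14211 - 17/3889) - 16801/24729 = √(-55266596/3889) - 16801/24729 = 2*I*√53732947961/3889 - 16801/24729 = -16801/24729 + 2*I*√53732947961/3889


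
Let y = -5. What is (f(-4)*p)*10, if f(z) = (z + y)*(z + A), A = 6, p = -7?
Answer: 1260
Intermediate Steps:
f(z) = (-5 + z)*(6 + z) (f(z) = (z - 5)*(z + 6) = (-5 + z)*(6 + z))
(f(-4)*p)*10 = ((-30 - 4 + (-4)²)*(-7))*10 = ((-30 - 4 + 16)*(-7))*10 = -18*(-7)*10 = 126*10 = 1260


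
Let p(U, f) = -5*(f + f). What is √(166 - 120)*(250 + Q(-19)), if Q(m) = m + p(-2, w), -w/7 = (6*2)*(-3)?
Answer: -2289*√46 ≈ -15525.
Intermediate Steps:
w = 252 (w = -7*6*2*(-3) = -84*(-3) = -7*(-36) = 252)
p(U, f) = -10*f
Q(m) = -2520 + m (Q(m) = m - 10*252 = m - 2520 = -2520 + m)
√(166 - 120)*(250 + Q(-19)) = √(166 - 120)*(250 + (-2520 - 19)) = √46*(250 - 2539) = √46*(-2289) = -2289*√46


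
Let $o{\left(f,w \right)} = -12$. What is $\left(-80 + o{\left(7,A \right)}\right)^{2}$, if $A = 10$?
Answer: $8464$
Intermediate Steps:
$\left(-80 + o{\left(7,A \right)}\right)^{2} = \left(-80 - 12\right)^{2} = \left(-92\right)^{2} = 8464$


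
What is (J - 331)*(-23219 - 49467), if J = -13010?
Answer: 969703926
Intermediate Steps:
(J - 331)*(-23219 - 49467) = (-13010 - 331)*(-23219 - 49467) = -13341*(-72686) = 969703926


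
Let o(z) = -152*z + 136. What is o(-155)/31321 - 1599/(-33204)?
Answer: 278961421/346660828 ≈ 0.80471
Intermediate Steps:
o(z) = 136 - 152*z
o(-155)/31321 - 1599/(-33204) = (136 - 152*(-155))/31321 - 1599/(-33204) = (136 + 23560)*(1/31321) - 1599*(-1/33204) = 23696*(1/31321) + 533/11068 = 23696/31321 + 533/11068 = 278961421/346660828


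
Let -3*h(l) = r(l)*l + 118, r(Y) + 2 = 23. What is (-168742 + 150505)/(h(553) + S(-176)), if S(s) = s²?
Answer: -54711/81197 ≈ -0.67381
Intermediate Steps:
r(Y) = 21 (r(Y) = -2 + 23 = 21)
h(l) = -118/3 - 7*l (h(l) = -(21*l + 118)/3 = -(118 + 21*l)/3 = -118/3 - 7*l)
(-168742 + 150505)/(h(553) + S(-176)) = (-168742 + 150505)/((-118/3 - 7*553) + (-176)²) = -18237/((-118/3 - 3871) + 30976) = -18237/(-11731/3 + 30976) = -18237/81197/3 = -18237*3/81197 = -54711/81197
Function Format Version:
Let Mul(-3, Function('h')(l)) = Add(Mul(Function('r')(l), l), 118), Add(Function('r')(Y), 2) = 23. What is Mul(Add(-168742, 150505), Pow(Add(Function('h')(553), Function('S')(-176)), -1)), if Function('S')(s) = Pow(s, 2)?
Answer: Rational(-54711, 81197) ≈ -0.67381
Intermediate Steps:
Function('r')(Y) = 21 (Function('r')(Y) = Add(-2, 23) = 21)
Function('h')(l) = Add(Rational(-118, 3), Mul(-7, l)) (Function('h')(l) = Mul(Rational(-1, 3), Add(Mul(21, l), 118)) = Mul(Rational(-1, 3), Add(118, Mul(21, l))) = Add(Rational(-118, 3), Mul(-7, l)))
Mul(Add(-168742, 150505), Pow(Add(Function('h')(553), Function('S')(-176)), -1)) = Mul(Add(-168742, 150505), Pow(Add(Add(Rational(-118, 3), Mul(-7, 553)), Pow(-176, 2)), -1)) = Mul(-18237, Pow(Add(Add(Rational(-118, 3), -3871), 30976), -1)) = Mul(-18237, Pow(Add(Rational(-11731, 3), 30976), -1)) = Mul(-18237, Pow(Rational(81197, 3), -1)) = Mul(-18237, Rational(3, 81197)) = Rational(-54711, 81197)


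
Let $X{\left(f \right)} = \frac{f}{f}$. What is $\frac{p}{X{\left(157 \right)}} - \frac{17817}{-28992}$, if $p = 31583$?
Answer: $\frac{305224051}{9664} \approx 31584.0$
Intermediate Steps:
$X{\left(f \right)} = 1$
$\frac{p}{X{\left(157 \right)}} - \frac{17817}{-28992} = \frac{31583}{1} - \frac{17817}{-28992} = 31583 \cdot 1 - - \frac{5939}{9664} = 31583 + \frac{5939}{9664} = \frac{305224051}{9664}$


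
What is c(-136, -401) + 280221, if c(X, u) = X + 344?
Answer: 280429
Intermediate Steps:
c(X, u) = 344 + X
c(-136, -401) + 280221 = (344 - 136) + 280221 = 208 + 280221 = 280429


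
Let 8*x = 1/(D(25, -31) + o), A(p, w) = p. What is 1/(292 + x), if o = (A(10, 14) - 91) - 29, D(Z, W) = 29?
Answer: 648/189215 ≈ 0.0034247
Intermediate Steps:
o = -110 (o = (10 - 91) - 29 = -81 - 29 = -110)
x = -1/648 (x = 1/(8*(29 - 110)) = (⅛)/(-81) = (⅛)*(-1/81) = -1/648 ≈ -0.0015432)
1/(292 + x) = 1/(292 - 1/648) = 1/(189215/648) = 648/189215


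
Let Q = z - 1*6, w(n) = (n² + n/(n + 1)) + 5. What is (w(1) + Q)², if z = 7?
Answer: 225/4 ≈ 56.250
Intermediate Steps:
w(n) = 5 + n² + n/(1 + n) (w(n) = (n² + n/(1 + n)) + 5 = 5 + n² + n/(1 + n))
Q = 1 (Q = 7 - 1*6 = 7 - 6 = 1)
(w(1) + Q)² = ((5 + 1² + 1³ + 6*1)/(1 + 1) + 1)² = ((5 + 1 + 1 + 6)/2 + 1)² = ((½)*13 + 1)² = (13/2 + 1)² = (15/2)² = 225/4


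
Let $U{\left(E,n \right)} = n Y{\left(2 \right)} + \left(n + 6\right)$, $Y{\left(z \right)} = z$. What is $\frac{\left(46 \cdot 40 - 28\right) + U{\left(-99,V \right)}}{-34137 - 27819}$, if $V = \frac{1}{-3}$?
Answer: $- \frac{1817}{61956} \approx -0.029327$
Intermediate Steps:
$V = - \frac{1}{3} \approx -0.33333$
$U{\left(E,n \right)} = 6 + 3 n$ ($U{\left(E,n \right)} = n 2 + \left(n + 6\right) = 2 n + \left(6 + n\right) = 6 + 3 n$)
$\frac{\left(46 \cdot 40 - 28\right) + U{\left(-99,V \right)}}{-34137 - 27819} = \frac{\left(46 \cdot 40 - 28\right) + \left(6 + 3 \left(- \frac{1}{3}\right)\right)}{-34137 - 27819} = \frac{\left(1840 - 28\right) + \left(6 - 1\right)}{-61956} = \left(1812 + 5\right) \left(- \frac{1}{61956}\right) = 1817 \left(- \frac{1}{61956}\right) = - \frac{1817}{61956}$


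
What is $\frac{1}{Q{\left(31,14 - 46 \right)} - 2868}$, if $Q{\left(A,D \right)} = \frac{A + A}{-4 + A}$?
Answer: $- \frac{27}{77374} \approx -0.00034895$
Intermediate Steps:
$Q{\left(A,D \right)} = \frac{2 A}{-4 + A}$
$\frac{1}{Q{\left(31,14 - 46 \right)} - 2868} = \frac{1}{2 \cdot 31 \frac{1}{-4 + 31} - 2868} = \frac{1}{2 \cdot 31 \cdot \frac{1}{27} - 2868} = \frac{1}{\frac{62}{27} - 2868} = \frac{1}{- \frac{77374}{27}} = - \frac{27}{77374}$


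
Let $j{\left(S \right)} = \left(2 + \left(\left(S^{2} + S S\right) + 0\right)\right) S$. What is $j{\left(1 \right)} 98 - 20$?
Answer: $372$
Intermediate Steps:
$j{\left(S \right)} = S \left(2 + 2 S^{2}\right)$ ($j{\left(S \right)} = \left(2 + \left(\left(S^{2} + S^{2}\right) + 0\right)\right) S = \left(2 + \left(2 S^{2} + 0\right)\right) S = \left(2 + 2 S^{2}\right) S = S \left(2 + 2 S^{2}\right)$)
$j{\left(1 \right)} 98 - 20 = 2 \cdot 1 \left(1 + 1^{2}\right) 98 - 20 = 2 \cdot 1 \left(1 + 1\right) 98 - 20 = 2 \cdot 1 \cdot 2 \cdot 98 - 20 = 4 \cdot 98 - 20 = 392 - 20 = 372$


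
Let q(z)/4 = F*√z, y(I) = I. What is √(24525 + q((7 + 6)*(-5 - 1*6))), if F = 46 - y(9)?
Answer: √(24525 + 148*I*√143) ≈ 156.71 + 5.6469*I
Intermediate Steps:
F = 37 (F = 46 - 1*9 = 46 - 9 = 37)
q(z) = 148*√z (q(z) = 4*(37*√z) = 148*√z)
√(24525 + q((7 + 6)*(-5 - 1*6))) = √(24525 + 148*√((7 + 6)*(-5 - 1*6))) = √(24525 + 148*√(13*(-5 - 6))) = √(24525 + 148*√(13*(-11))) = √(24525 + 148*√(-143)) = √(24525 + 148*(I*√143)) = √(24525 + 148*I*√143)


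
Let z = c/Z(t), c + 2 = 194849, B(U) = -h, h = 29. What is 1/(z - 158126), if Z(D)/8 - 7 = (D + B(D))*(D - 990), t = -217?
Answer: -2375432/375617365585 ≈ -6.3241e-6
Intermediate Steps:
B(U) = -29 (B(U) = -1*29 = -29)
Z(D) = 56 + 8*(-990 + D)*(-29 + D) (Z(D) = 56 + 8*((D - 29)*(D - 990)) = 56 + 8*((-29 + D)*(-990 + D)) = 56 + 8*((-990 + D)*(-29 + D)) = 56 + 8*(-990 + D)*(-29 + D))
c = 194847 (c = -2 + 194849 = 194847)
z = 194847/2375432 (z = 194847/(229736 - 8152*(-217) + 8*(-217)²) = 194847/(229736 + 1768984 + 8*47089) = 194847/(229736 + 1768984 + 376712) = 194847/2375432 ≈ 0.082026)
1/(z - 158126) = 1/(194847/2375432 - 158126) = 1/(-375617365585/2375432) = -2375432/375617365585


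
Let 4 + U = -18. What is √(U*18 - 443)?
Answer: I*√839 ≈ 28.965*I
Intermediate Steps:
U = -22 (U = -4 - 18 = -22)
√(U*18 - 443) = √(-22*18 - 443) = √(-396 - 443) = √(-839) = I*√839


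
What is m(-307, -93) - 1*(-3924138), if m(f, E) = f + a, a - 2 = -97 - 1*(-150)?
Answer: 3923886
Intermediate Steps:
a = 55 (a = 2 + (-97 - 1*(-150)) = 2 + (-97 + 150) = 2 + 53 = 55)
m(f, E) = 55 + f (m(f, E) = f + 55 = 55 + f)
m(-307, -93) - 1*(-3924138) = (55 - 307) - 1*(-3924138) = -252 + 3924138 = 3923886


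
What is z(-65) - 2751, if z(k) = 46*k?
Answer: -5741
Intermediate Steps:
z(-65) - 2751 = 46*(-65) - 2751 = -2990 - 2751 = -5741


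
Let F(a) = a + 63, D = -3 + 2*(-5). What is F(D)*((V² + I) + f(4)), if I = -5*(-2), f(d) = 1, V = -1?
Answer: 600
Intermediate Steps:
I = 10
D = -13 (D = -3 - 10 = -13)
F(a) = 63 + a
F(D)*((V² + I) + f(4)) = (63 - 13)*(((-1)² + 10) + 1) = 50*((1 + 10) + 1) = 50*(11 + 1) = 50*12 = 600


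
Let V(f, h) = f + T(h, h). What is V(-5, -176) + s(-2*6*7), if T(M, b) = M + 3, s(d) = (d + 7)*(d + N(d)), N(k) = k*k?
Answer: -537022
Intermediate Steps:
N(k) = k²
s(d) = (7 + d)*(d + d²) (s(d) = (d + 7)*(d + d²) = (7 + d)*(d + d²))
T(M, b) = 3 + M
V(f, h) = 3 + f + h (V(f, h) = f + (3 + h) = 3 + f + h)
V(-5, -176) + s(-2*6*7) = (3 - 5 - 176) + (-2*6*7)*(7 + (-2*6*7)² + 8*(-2*6*7)) = -178 + (-12*7)*(7 + (-12*7)² + 8*(-12*7)) = -178 - 84*(7 + (-84)² + 8*(-84)) = -178 - 84*(7 + 7056 - 672) = -178 - 84*6391 = -178 - 536844 = -537022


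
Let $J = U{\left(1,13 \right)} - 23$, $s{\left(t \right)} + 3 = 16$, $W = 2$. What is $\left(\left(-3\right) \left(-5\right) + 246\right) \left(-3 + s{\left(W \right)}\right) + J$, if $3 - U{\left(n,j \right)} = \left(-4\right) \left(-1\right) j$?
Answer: $2538$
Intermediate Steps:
$U{\left(n,j \right)} = 3 - 4 j$ ($U{\left(n,j \right)} = 3 - \left(-4\right) \left(-1\right) j = 3 - 4 j$)
$s{\left(t \right)} = 13$ ($s{\left(t \right)} = -3 + 16 = 13$)
$J = -72$ ($J = \left(3 - 52\right) - 23 = -49 - 23 = -72$)
$\left(\left(-3\right) \left(-5\right) + 246\right) \left(-3 + s{\left(W \right)}\right) + J = \left(\left(-3\right) \left(-5\right) + 246\right) \left(-3 + 13\right) - 72 = \left(15 + 246\right) 10 - 72 = 261 \cdot 10 - 72 = 2610 - 72 = 2538$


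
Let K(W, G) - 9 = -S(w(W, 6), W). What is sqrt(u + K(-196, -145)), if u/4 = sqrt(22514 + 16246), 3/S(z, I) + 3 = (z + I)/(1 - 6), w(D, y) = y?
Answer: 2*sqrt(2730 + 2450*sqrt(9690))/35 ≈ 28.221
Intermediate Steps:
S(z, I) = 3/(-3 - I/5 - z/5) (S(z, I) = 3/(-3 + (z + I)/(1 - 6)) = 3/(-3 + (I + z)/(-5)) = 3/(-3 + (I + z)*(-1/5)) = 3/(-3 + (-I/5 - z/5)) = 3/(-3 - I/5 - z/5))
K(W, G) = 9 + 15/(21 + W) (K(W, G) = 9 - (-15)/(15 + W + 6) = 9 - (-15)/(21 + W) = 9 + 15/(21 + W))
u = 8*sqrt(9690) (u = 4*sqrt(22514 + 16246) = 4*sqrt(38760) = 4*(2*sqrt(9690)) = 8*sqrt(9690) ≈ 787.50)
sqrt(u + K(-196, -145)) = sqrt(8*sqrt(9690) + 3*(68 + 3*(-196))/(21 - 196)) = sqrt(8*sqrt(9690) + 3*(68 - 588)/(-175)) = sqrt(8*sqrt(9690) + 3*(-1/175)*(-520)) = sqrt(8*sqrt(9690) + 312/35) = sqrt(312/35 + 8*sqrt(9690))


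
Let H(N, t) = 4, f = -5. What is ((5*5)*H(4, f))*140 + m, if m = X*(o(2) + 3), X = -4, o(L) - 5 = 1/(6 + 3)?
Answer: 125708/9 ≈ 13968.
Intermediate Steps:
o(L) = 46/9 (o(L) = 5 + 1/(6 + 3) = 5 + 1/9 = 46/9)
m = -292/9 (m = -4*(46/9 + 3) = -4*73/9 = -292/9 ≈ -32.444)
((5*5)*H(4, f))*140 + m = ((5*5)*4)*140 - 292/9 = (25*4)*140 - 292/9 = 100*140 - 292/9 = 14000 - 292/9 = 125708/9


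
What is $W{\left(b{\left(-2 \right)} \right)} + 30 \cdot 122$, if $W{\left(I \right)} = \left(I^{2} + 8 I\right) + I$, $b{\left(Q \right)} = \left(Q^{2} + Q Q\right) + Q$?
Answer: $3750$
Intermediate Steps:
$b{\left(Q \right)} = Q + 2 Q^{2}$ ($b{\left(Q \right)} = \left(Q^{2} + Q^{2}\right) + Q = 2 Q^{2} + Q = Q + 2 Q^{2}$)
$W{\left(I \right)} = I^{2} + 9 I$
$W{\left(b{\left(-2 \right)} \right)} + 30 \cdot 122 = - 2 \left(1 + 2 \left(-2\right)\right) \left(9 - 2 \left(1 + 2 \left(-2\right)\right)\right) + 30 \cdot 122 = - 2 \left(1 - 4\right) \left(9 - 2 \left(1 - 4\right)\right) + 3660 = \left(-2\right) \left(-3\right) \left(9 - -6\right) + 3660 = 6 \left(9 + 6\right) + 3660 = 6 \cdot 15 + 3660 = 90 + 3660 = 3750$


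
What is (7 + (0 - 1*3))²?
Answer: 16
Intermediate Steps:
(7 + (0 - 1*3))² = (7 + (0 - 3))² = (7 - 3)² = 4² = 16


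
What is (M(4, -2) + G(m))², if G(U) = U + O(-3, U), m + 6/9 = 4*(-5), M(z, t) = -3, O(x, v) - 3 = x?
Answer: 5041/9 ≈ 560.11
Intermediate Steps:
O(x, v) = 3 + x
m = -62/3 (m = -⅔ + 4*(-5) = -⅔ - 20 = -62/3 ≈ -20.667)
G(U) = U (G(U) = U + (3 - 3) = U + 0 = U)
(M(4, -2) + G(m))² = (-3 - 62/3)² = (-71/3)² = 5041/9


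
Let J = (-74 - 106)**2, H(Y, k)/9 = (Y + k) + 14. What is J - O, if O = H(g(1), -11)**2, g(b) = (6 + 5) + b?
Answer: 14175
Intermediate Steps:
g(b) = 11 + b
H(Y, k) = 126 + 9*Y + 9*k (H(Y, k) = 9*((Y + k) + 14) = 9*(14 + Y + k) = 126 + 9*Y + 9*k)
J = 32400 (J = (-180)**2 = 32400)
O = 18225 (O = (126 + 9*(11 + 1) + 9*(-11))**2 = (126 + 9*12 - 99)**2 = (126 + 108 - 99)**2 = 135**2 = 18225)
J - O = 32400 - 1*18225 = 32400 - 18225 = 14175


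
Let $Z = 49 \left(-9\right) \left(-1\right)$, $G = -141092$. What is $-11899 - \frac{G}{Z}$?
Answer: $- \frac{729481}{63} \approx -11579.0$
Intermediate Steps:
$Z = 441$ ($Z = \left(-441\right) \left(-1\right) = 441$)
$-11899 - \frac{G}{Z} = -11899 - - \frac{141092}{441} = -11899 - \left(-141092\right) \frac{1}{441} = -11899 - - \frac{20156}{63} = -11899 + \frac{20156}{63} = - \frac{729481}{63}$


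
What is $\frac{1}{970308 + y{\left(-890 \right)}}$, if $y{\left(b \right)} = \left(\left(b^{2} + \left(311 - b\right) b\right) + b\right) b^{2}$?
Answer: $- \frac{1}{219949357692} \approx -4.5465 \cdot 10^{-12}$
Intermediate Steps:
$y{\left(b \right)} = b^{2} \left(b + b^{2} + b \left(311 - b\right)\right)$ ($y{\left(b \right)} = \left(\left(b^{2} + b \left(311 - b\right)\right) + b\right) b^{2} = \left(b + b^{2} + b \left(311 - b\right)\right) b^{2} = b^{2} \left(b + b^{2} + b \left(311 - b\right)\right)$)
$\frac{1}{970308 + y{\left(-890 \right)}} = \frac{1}{970308 + 312 \left(-890\right)^{3}} = \frac{1}{970308 + 312 \left(-704969000\right)} = \frac{1}{970308 - 219950328000} = \frac{1}{-219949357692} = - \frac{1}{219949357692}$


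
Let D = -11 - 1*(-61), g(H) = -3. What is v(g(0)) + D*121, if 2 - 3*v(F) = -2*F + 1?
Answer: 18145/3 ≈ 6048.3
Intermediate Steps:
D = 50 (D = -11 + 61 = 50)
v(F) = ⅓ + 2*F/3 (v(F) = ⅔ - (-2*F + 1)/3 = ⅔ - (1 - 2*F)/3 = ⅔ + (-⅓ + 2*F/3) = ⅓ + 2*F/3)
v(g(0)) + D*121 = (⅓ + (⅔)*(-3)) + 50*121 = (⅓ - 2) + 6050 = -5/3 + 6050 = 18145/3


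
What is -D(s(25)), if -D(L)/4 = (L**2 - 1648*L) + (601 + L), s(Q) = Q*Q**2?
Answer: 873627404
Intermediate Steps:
s(Q) = Q**3
D(L) = -2404 - 4*L**2 + 6588*L (D(L) = -4*((L**2 - 1648*L) + (601 + L)) = -4*(601 + L**2 - 1647*L) = -2404 - 4*L**2 + 6588*L)
-D(s(25)) = -(-2404 - 4*(25**3)**2 + 6588*25**3) = -(-2404 - 4*15625**2 + 6588*15625) = -(-2404 - 4*244140625 + 102937500) = -(-2404 - 976562500 + 102937500) = -1*(-873627404) = 873627404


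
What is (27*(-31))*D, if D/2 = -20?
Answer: 33480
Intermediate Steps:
D = -40 (D = 2*(-20) = -40)
(27*(-31))*D = (27*(-31))*(-40) = -837*(-40) = 33480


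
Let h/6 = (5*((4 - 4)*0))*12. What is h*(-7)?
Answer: 0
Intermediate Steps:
h = 0 (h = 6*((5*((4 - 4)*0))*12) = 6*((5*(0*0))*12) = 6*((5*0)*12) = 6*(0*12) = 6*0 = 0)
h*(-7) = 0*(-7) = 0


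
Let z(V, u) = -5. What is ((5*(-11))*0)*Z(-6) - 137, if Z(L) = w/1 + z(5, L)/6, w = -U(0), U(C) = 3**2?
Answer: -137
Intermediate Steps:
U(C) = 9
w = -9 (w = -1*9 = -9)
Z(L) = -59/6 (Z(L) = -9/1 - 5/6 = -9*1 - 5*1/6 = -9 - 5/6 = -59/6)
((5*(-11))*0)*Z(-6) - 137 = ((5*(-11))*0)*(-59/6) - 137 = -55*0*(-59/6) - 137 = 0*(-59/6) - 137 = 0 - 137 = -137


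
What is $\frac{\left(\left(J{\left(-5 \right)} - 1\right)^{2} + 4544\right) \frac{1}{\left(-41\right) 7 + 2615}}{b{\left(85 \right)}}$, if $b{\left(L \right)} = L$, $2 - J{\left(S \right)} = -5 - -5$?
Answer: $\frac{303}{13192} \approx 0.022968$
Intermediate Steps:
$J{\left(S \right)} = 2$ ($J{\left(S \right)} = 2 - \left(-5 - -5\right) = 2 - \left(-5 + 5\right) = 2 - 0 = 2 + 0 = 2$)
$\frac{\left(\left(J{\left(-5 \right)} - 1\right)^{2} + 4544\right) \frac{1}{\left(-41\right) 7 + 2615}}{b{\left(85 \right)}} = \frac{\left(\left(2 - 1\right)^{2} + 4544\right) \frac{1}{\left(-41\right) 7 + 2615}}{85} = \frac{1^{2} + 4544}{-287 + 2615} \cdot \frac{1}{85} = \frac{1 + 4544}{2328} \cdot \frac{1}{85} = 4545 \cdot \frac{1}{2328} \cdot \frac{1}{85} = \frac{1515}{776} \cdot \frac{1}{85} = \frac{303}{13192}$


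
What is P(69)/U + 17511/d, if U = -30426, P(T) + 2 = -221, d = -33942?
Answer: -43768385/86059941 ≈ -0.50858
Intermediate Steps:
P(T) = -223 (P(T) = -2 - 221 = -223)
P(69)/U + 17511/d = -223/(-30426) + 17511/(-33942) = -223*(-1/30426) + 17511*(-1/33942) = 223/30426 - 5837/11314 = -43768385/86059941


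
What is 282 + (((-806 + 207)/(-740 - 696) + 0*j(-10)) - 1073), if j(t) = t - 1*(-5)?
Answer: -1135277/1436 ≈ -790.58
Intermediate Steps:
j(t) = 5 + t (j(t) = t + 5 = 5 + t)
282 + (((-806 + 207)/(-740 - 696) + 0*j(-10)) - 1073) = 282 + (((-806 + 207)/(-740 - 696) + 0*(5 - 10)) - 1073) = 282 + ((-599/(-1436) + 0*(-5)) - 1073) = 282 + ((-599*(-1/1436) + 0) - 1073) = 282 + ((599/1436 + 0) - 1073) = 282 + (599/1436 - 1073) = 282 - 1540229/1436 = -1135277/1436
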